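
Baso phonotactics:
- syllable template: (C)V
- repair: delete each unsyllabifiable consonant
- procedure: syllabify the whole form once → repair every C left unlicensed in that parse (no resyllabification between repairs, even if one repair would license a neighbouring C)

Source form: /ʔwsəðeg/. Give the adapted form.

səðe

Under (C)V, the unsyllabifiable consonants are /ʔ/, /w/, /g/ (no codas are permitted; onsets are limited to one consonant).
Each unlicensed consonant is deleted: /ʔ/, /w/, /g/.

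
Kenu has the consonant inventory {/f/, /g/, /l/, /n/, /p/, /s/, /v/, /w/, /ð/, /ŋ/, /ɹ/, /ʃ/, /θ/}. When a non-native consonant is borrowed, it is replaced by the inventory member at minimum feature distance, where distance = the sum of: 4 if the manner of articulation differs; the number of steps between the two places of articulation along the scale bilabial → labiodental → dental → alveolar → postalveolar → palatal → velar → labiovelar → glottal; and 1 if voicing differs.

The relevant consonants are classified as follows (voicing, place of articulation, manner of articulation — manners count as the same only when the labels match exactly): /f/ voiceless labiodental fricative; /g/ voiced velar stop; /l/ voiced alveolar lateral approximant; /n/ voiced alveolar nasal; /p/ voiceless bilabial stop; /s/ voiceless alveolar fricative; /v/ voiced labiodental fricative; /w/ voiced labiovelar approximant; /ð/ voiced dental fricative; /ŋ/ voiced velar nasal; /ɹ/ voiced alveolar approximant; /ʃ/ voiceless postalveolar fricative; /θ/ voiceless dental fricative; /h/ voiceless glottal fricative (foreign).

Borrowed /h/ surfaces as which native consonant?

/ʃ/ is closest: same manner (fricative), place distance 4 (glottal→postalveolar), same voicing; total 4. Next closest is /s/ at distance 5.

ʃ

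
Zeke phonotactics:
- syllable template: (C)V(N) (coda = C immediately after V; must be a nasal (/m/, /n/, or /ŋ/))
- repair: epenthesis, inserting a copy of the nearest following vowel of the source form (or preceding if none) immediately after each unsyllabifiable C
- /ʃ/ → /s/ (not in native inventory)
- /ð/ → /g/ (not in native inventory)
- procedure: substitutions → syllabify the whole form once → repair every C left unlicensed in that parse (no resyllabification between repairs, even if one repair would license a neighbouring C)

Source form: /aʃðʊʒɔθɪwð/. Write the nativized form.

asʊgʊʒɔθɪwɪgɪ

Substitution: /ʃ/ → /s/, /ð/ → /g/, giving /asgʊʒɔθɪwg/.
Syllabifying with onset maximization leaves /s/, /w/, /g/ stranded (only a nasal (/m/, /n/, or /ŋ/) is licensed in coda position; onsets are limited to one consonant).
Inserting the epenthetic vowel yields /s/ → /sʊ/, /w/ → /wɪ/, /g/ → /gɪ/.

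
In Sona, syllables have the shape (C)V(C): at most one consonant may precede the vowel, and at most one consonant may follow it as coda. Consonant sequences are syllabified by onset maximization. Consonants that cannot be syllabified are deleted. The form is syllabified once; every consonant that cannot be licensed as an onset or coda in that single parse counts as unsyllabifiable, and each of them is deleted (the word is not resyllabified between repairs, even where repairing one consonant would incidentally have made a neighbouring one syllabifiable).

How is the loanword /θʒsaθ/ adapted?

saθ

The consonants /θ/, /ʒ/ cannot be parsed into a legal (C)V(C) syllable (at most one coda consonant is licensed; onsets are limited to one consonant).
Deletion applies to /θ/, /ʒ/.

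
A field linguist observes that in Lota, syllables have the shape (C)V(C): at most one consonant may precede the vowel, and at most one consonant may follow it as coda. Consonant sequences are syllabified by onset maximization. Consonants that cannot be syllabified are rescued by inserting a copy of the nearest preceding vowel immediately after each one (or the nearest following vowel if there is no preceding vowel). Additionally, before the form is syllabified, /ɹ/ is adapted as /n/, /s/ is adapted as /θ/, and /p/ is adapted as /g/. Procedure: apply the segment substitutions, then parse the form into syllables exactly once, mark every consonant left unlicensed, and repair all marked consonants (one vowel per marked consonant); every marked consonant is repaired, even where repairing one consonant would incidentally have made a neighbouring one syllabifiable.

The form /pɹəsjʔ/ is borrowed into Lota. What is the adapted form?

gənəθjəʔə

Substitution: /p/ → /g/, /ɹ/ → /n/, /s/ → /θ/, giving /gnəθjʔ/.
The consonants /g/, /j/, /ʔ/ cannot be parsed into a legal (C)V(C) syllable (at most one coda consonant is licensed; onsets are limited to one consonant).
Each unlicensed consonant becomes the onset of a new syllable: /g/ → /gə/, /j/ → /jə/, /ʔ/ → /ʔə/.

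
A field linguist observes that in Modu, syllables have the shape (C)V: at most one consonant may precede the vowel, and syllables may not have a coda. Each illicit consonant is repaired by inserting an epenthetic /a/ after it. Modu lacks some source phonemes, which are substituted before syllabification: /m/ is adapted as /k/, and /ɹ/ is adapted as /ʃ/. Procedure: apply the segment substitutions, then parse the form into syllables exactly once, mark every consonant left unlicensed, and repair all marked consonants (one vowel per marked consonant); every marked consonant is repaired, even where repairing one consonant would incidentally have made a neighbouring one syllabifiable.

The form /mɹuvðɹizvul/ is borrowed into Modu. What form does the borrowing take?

Substitution: /m/ → /k/, /ɹ/ → /ʃ/, giving /kʃuvðʃizvul/.
Syllabifying with onset maximization leaves /k/, /v/, /ð/, /z/, /l/ stranded (no codas are permitted; onsets are limited to one consonant).
Epenthesis after each stranded consonant: /k/ → /ka/, /v/ → /va/, /ð/ → /ða/, /z/ → /za/, /l/ → /la/.

kaʃuvaðaʃizavula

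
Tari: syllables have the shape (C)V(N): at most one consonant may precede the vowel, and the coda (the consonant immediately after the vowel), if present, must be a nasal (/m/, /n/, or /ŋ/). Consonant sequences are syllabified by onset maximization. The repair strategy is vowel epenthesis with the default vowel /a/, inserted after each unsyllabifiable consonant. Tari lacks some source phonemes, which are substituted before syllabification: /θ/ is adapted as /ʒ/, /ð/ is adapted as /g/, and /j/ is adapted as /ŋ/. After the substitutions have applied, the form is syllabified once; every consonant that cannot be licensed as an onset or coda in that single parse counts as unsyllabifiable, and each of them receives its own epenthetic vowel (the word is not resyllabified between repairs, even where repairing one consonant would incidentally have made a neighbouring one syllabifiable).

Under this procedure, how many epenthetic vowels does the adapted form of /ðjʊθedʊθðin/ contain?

After substitution the input is /gŋʊʒedʊʒgin/.
The unsyllabifiable consonants are /g/, /ʒ/; each receives one epenthetic vowel.

2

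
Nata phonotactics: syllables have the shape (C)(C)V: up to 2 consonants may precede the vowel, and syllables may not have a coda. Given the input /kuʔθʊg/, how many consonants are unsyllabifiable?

1

Under (C)(C)V, the unsyllabifiable consonants are /g/ (no codas are permitted; onsets may contain at most 2 consonants).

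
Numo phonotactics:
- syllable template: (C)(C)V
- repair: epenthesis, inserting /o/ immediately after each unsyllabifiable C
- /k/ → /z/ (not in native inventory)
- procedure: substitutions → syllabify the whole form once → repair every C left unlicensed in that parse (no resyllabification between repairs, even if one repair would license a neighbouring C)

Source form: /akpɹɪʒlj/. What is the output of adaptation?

azopɹɪʒolojo

Substitution: /k/ → /z/, giving /azpɹɪʒlj/.
The consonants /z/, /ʒ/, /l/, /j/ cannot be parsed into a legal (C)(C)V syllable (no codas are permitted; onsets may contain at most 2 consonants).
Each unlicensed consonant becomes the onset of a new syllable: /z/ → /zo/, /ʒ/ → /ʒo/, /l/ → /lo/, /j/ → /jo/.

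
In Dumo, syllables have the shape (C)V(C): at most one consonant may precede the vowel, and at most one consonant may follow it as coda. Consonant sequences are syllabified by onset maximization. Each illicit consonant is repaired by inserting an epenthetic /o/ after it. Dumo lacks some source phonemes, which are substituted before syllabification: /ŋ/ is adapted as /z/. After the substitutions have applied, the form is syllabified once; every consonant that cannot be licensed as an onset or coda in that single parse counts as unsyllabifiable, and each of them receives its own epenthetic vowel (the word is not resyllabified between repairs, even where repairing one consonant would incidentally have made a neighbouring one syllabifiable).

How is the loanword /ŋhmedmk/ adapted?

Substitution: /ŋ/ → /z/, giving /zhmedmk/.
Syllabifying with onset maximization leaves /z/, /h/, /m/, /k/ stranded (at most one coda consonant is licensed; onsets are limited to one consonant).
Epenthesis after each stranded consonant: /z/ → /zo/, /h/ → /ho/, /m/ → /mo/, /k/ → /ko/.

zohomedmoko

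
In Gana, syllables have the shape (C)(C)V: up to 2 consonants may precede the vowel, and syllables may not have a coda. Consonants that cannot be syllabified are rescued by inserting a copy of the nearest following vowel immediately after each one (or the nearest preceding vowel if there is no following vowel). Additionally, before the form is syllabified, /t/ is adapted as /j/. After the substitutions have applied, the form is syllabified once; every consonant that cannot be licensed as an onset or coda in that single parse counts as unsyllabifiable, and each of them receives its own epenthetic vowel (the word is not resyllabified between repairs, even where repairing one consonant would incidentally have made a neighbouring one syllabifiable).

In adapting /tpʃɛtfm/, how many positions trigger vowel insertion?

4

After substitution the input is /jpʃɛjfm/.
The unsyllabifiable consonants are /j/, /j/, /f/, /m/; each receives one epenthetic vowel.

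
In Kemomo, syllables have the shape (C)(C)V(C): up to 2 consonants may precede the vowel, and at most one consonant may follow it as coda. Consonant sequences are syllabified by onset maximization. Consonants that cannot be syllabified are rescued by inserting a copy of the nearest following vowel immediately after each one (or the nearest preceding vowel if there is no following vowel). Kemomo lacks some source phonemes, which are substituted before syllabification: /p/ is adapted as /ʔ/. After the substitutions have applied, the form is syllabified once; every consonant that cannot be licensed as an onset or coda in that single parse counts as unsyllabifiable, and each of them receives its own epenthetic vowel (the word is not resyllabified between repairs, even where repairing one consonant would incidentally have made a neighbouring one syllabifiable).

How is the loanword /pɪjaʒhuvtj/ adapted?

ʔɪjaʒhuvtuju

Substitution: /p/ → /ʔ/, giving /ʔɪjaʒhuvtj/.
Under (C)(C)V(C), the unsyllabifiable consonants are /t/, /j/ (at most one coda consonant is licensed; onsets may contain at most 2 consonants).
Inserting the epenthetic vowel yields /t/ → /tu/, /j/ → /ju/.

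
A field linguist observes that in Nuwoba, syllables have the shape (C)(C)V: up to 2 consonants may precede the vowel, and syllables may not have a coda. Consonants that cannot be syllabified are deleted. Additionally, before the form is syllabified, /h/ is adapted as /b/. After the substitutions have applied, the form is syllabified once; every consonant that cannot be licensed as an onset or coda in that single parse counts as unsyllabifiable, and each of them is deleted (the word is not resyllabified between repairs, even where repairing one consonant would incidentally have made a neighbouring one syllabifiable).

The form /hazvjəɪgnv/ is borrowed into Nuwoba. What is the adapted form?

bavjəɪ

Substitution: /h/ → /b/, giving /bazvjəɪgnv/.
The consonants /z/, /g/, /n/, /v/ cannot be parsed into a legal (C)(C)V syllable (no codas are permitted; onsets may contain at most 2 consonants).
Each unlicensed consonant is deleted: /z/, /g/, /n/, /v/.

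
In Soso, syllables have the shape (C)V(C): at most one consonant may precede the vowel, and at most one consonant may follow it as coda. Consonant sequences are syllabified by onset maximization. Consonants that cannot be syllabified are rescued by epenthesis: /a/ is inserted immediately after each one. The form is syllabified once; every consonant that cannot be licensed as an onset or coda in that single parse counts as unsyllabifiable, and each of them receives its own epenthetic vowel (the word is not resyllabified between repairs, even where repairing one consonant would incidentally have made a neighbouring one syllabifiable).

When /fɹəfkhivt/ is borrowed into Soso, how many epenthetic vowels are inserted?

The unsyllabifiable consonants are /f/, /k/, /t/; each receives one epenthetic vowel.

3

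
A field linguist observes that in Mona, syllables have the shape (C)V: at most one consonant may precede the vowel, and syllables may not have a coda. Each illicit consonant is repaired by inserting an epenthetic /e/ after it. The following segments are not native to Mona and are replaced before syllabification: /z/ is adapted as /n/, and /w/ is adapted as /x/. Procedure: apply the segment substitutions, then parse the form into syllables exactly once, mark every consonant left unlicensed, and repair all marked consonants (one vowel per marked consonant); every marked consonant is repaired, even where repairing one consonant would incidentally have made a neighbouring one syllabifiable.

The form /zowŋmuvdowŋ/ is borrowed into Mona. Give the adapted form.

noxeŋemuvedoxeŋe

Substitution: /z/ → /n/, /w/ → /x/, giving /noxŋmuvdoxŋ/.
Under (C)V, the unsyllabifiable consonants are /x/, /ŋ/, /v/, /x/, /ŋ/ (no codas are permitted; onsets are limited to one consonant).
Each unlicensed consonant becomes the onset of a new syllable: /x/ → /xe/, /ŋ/ → /ŋe/, /v/ → /ve/, /x/ → /xe/, /ŋ/ → /ŋe/.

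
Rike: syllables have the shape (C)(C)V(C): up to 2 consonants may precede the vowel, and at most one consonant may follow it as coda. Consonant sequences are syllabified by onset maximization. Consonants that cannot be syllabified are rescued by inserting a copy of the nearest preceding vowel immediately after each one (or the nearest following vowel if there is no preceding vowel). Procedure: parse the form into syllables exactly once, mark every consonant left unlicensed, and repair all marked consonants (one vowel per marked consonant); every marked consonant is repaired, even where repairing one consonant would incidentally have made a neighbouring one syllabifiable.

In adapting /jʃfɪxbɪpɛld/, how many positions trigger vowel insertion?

The unsyllabifiable consonants are /j/, /d/; each receives one epenthetic vowel.

2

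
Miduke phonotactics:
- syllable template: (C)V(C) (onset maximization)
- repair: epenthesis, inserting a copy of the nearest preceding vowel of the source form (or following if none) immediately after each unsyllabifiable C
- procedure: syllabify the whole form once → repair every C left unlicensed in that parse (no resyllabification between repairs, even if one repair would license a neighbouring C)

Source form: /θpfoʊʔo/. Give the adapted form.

θopofoʊʔo

Under (C)V(C), the unsyllabifiable consonants are /θ/, /p/ (at most one coda consonant is licensed; onsets are limited to one consonant).
Epenthesis after each stranded consonant: /θ/ → /θo/, /p/ → /po/.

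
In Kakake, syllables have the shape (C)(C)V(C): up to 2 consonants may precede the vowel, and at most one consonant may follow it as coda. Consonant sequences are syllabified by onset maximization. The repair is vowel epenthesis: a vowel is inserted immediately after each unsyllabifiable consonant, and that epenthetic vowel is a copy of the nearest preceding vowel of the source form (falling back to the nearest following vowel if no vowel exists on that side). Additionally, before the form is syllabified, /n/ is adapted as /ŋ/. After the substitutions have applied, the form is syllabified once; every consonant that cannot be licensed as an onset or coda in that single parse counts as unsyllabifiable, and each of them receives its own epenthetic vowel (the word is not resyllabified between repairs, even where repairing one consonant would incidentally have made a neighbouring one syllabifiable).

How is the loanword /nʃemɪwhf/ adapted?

Substitution: /n/ → /ŋ/, giving /ŋʃemɪwhf/.
Syllabifying with onset maximization leaves /h/, /f/ stranded (at most one coda consonant is licensed; onsets may contain at most 2 consonants).
Epenthesis after each stranded consonant: /h/ → /hɪ/, /f/ → /fɪ/.

ŋʃemɪwhɪfɪ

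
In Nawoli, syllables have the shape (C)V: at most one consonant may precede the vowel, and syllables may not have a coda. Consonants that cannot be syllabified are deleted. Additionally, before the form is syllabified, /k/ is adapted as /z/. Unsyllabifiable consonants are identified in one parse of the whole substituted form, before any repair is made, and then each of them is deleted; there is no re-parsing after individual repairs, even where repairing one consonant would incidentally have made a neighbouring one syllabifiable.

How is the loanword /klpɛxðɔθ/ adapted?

Substitution: /k/ → /z/, giving /zlpɛxðɔθ/.
The consonants /z/, /l/, /x/, /θ/ cannot be parsed into a legal (C)V syllable (no codas are permitted; onsets are limited to one consonant).
Deletion applies to /z/, /l/, /x/, /θ/.

pɛðɔ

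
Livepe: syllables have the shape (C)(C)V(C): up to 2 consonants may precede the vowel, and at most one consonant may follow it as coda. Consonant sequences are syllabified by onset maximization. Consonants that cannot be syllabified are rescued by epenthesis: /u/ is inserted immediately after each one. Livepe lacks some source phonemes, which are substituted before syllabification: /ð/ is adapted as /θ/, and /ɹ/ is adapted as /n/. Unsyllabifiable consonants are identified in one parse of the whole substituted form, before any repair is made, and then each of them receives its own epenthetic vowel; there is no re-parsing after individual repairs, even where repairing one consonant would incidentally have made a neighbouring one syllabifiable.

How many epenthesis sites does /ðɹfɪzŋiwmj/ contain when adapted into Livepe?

3

After substitution the input is /θnfɪzŋiwmj/.
The unsyllabifiable consonants are /θ/, /m/, /j/; each receives one epenthetic vowel.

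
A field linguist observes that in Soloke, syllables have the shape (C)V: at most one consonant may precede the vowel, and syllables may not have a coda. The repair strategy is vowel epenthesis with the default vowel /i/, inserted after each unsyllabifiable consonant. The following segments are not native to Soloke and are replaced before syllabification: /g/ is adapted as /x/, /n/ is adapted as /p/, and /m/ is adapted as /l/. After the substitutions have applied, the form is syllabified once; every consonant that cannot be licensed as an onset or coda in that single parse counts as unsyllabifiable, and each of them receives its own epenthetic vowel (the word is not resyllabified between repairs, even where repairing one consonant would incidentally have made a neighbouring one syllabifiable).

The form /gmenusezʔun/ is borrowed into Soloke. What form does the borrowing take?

xilepuseziʔupi

Substitution: /g/ → /x/, /m/ → /l/, /n/ → /p/, giving /xlepusezʔup/.
Under (C)V, the unsyllabifiable consonants are /x/, /z/, /p/ (no codas are permitted; onsets are limited to one consonant).
Epenthesis after each stranded consonant: /x/ → /xi/, /z/ → /zi/, /p/ → /pi/.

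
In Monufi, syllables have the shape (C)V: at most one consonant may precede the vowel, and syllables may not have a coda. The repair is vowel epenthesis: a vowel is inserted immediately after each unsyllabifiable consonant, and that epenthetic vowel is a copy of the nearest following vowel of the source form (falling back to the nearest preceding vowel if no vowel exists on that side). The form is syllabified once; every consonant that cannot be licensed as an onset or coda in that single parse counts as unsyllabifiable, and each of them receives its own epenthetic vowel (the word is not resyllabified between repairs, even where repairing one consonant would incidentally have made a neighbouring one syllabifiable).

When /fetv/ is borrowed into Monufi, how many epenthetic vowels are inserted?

2

The unsyllabifiable consonants are /t/, /v/; each receives one epenthetic vowel.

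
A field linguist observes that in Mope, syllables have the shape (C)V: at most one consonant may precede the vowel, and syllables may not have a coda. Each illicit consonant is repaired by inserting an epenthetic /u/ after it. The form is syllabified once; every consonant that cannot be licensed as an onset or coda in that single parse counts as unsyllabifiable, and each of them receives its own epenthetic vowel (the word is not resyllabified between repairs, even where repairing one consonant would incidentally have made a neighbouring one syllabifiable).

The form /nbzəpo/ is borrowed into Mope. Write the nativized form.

nubuzəpo

The consonants /n/, /b/ cannot be parsed into a legal (C)V syllable (no codas are permitted; onsets are limited to one consonant).
Inserting the epenthetic vowel yields /n/ → /nu/, /b/ → /bu/.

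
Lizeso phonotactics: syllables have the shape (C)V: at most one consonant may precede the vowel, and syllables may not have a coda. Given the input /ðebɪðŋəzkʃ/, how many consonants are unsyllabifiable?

The consonants /ð/, /z/, /k/, /ʃ/ cannot be parsed into a legal (C)V syllable (no codas are permitted; onsets are limited to one consonant).

4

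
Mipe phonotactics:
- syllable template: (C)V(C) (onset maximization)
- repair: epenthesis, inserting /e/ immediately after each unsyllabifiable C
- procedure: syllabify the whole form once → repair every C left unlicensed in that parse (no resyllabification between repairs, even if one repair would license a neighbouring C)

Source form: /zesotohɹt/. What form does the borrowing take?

zesotohɹete

Under (C)V(C), the unsyllabifiable consonants are /ɹ/, /t/ (at most one coda consonant is licensed; onsets are limited to one consonant).
Each unlicensed consonant becomes the onset of a new syllable: /ɹ/ → /ɹe/, /t/ → /te/.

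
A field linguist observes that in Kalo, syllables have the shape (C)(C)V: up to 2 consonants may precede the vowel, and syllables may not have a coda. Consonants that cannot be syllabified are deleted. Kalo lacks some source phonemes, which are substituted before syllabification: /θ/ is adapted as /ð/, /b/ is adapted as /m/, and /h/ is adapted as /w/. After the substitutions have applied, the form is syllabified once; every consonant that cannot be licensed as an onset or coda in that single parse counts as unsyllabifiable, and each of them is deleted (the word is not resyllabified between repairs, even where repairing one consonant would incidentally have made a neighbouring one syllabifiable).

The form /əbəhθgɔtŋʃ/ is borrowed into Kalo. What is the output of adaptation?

Substitution: /b/ → /m/, /h/ → /w/, /θ/ → /ð/, giving /əməwðgɔtŋʃ/.
The consonants /w/, /t/, /ŋ/, /ʃ/ cannot be parsed into a legal (C)(C)V syllable (no codas are permitted; onsets may contain at most 2 consonants).
Each unlicensed consonant is deleted: /w/, /t/, /ŋ/, /ʃ/.

əməðgɔ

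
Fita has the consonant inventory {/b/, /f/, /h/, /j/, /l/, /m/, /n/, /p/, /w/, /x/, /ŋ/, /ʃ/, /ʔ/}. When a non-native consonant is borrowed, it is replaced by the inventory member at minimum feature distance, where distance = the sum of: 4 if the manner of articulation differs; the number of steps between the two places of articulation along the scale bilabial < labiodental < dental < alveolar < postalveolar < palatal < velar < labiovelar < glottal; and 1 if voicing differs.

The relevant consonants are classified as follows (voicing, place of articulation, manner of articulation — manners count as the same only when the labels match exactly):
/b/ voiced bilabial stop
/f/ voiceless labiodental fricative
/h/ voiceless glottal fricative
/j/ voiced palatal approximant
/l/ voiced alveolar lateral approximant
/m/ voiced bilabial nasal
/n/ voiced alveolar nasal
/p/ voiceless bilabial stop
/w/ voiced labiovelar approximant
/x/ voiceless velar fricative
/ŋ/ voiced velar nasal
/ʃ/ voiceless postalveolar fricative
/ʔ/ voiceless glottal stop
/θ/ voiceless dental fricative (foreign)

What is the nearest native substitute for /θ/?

f

/f/ is closest: same manner (fricative), place distance 1 (dental→labiodental), same voicing; total 1. Next closest is /ʃ/ at distance 2.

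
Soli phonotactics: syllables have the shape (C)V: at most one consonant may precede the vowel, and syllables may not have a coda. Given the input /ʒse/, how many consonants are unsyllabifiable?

Under (C)V, the unsyllabifiable consonants are /ʒ/ (no codas are permitted; onsets are limited to one consonant).

1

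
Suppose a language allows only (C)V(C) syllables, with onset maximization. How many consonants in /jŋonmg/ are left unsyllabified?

3

The consonants /j/, /m/, /g/ cannot be parsed into a legal (C)V(C) syllable (at most one coda consonant is licensed; onsets are limited to one consonant).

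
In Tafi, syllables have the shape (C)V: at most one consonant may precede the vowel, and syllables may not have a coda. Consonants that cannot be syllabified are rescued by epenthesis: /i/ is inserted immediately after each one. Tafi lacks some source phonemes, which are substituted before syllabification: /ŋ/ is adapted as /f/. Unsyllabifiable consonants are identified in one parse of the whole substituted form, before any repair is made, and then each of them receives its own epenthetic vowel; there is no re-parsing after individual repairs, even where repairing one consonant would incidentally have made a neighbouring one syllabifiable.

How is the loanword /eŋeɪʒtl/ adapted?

efeɪʒitili

Substitution: /ŋ/ → /f/, giving /efeɪʒtl/.
Under (C)V, the unsyllabifiable consonants are /ʒ/, /t/, /l/ (no codas are permitted; onsets are limited to one consonant).
Each unlicensed consonant becomes the onset of a new syllable: /ʒ/ → /ʒi/, /t/ → /ti/, /l/ → /li/.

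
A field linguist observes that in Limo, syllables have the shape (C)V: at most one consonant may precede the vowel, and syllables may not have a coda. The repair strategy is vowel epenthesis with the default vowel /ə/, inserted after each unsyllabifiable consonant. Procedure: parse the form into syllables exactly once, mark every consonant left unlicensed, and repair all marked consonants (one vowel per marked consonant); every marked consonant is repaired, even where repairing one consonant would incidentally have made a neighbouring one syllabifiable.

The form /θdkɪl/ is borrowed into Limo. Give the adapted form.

The consonants /θ/, /d/, /l/ cannot be parsed into a legal (C)V syllable (no codas are permitted; onsets are limited to one consonant).
Each unlicensed consonant becomes the onset of a new syllable: /θ/ → /θə/, /d/ → /də/, /l/ → /lə/.

θədəkɪlə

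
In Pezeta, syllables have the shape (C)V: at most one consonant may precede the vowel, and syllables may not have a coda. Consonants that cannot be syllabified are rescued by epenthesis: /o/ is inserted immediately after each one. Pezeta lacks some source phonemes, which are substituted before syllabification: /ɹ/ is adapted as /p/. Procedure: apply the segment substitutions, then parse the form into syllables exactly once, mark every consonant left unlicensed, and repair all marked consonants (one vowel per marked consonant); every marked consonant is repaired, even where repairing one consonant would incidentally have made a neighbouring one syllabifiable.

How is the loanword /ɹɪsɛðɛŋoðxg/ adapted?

pɪsɛðɛŋoðoxogo

Substitution: /ɹ/ → /p/, giving /pɪsɛðɛŋoðxg/.
The consonants /ð/, /x/, /g/ cannot be parsed into a legal (C)V syllable (no codas are permitted; onsets are limited to one consonant).
Each unlicensed consonant becomes the onset of a new syllable: /ð/ → /ðo/, /x/ → /xo/, /g/ → /go/.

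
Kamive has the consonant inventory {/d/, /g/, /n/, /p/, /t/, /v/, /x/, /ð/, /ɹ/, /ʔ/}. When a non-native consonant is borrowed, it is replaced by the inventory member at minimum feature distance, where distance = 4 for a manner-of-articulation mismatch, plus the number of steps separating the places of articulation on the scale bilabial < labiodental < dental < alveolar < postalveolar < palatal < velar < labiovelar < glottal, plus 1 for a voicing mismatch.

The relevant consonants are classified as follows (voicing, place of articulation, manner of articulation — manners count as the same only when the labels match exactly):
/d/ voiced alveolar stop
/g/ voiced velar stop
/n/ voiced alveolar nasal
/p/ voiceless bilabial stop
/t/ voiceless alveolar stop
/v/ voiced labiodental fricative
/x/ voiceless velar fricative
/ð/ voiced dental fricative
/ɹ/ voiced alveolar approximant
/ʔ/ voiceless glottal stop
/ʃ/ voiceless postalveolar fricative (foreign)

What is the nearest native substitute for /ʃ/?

/x/ is closest: same manner (fricative), place distance 2 (postalveolar→velar), same voicing; total 2. Next closest is /ð/ at distance 3.

x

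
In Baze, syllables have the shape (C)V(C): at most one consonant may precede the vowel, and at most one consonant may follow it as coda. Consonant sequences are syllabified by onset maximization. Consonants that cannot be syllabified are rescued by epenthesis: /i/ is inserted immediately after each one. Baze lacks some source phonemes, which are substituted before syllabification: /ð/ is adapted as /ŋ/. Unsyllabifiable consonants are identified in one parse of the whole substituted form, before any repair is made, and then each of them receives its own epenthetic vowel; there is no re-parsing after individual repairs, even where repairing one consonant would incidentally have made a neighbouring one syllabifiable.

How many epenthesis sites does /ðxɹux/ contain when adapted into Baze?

2

After substitution the input is /ŋxɹux/.
The unsyllabifiable consonants are /ŋ/, /x/; each receives one epenthetic vowel.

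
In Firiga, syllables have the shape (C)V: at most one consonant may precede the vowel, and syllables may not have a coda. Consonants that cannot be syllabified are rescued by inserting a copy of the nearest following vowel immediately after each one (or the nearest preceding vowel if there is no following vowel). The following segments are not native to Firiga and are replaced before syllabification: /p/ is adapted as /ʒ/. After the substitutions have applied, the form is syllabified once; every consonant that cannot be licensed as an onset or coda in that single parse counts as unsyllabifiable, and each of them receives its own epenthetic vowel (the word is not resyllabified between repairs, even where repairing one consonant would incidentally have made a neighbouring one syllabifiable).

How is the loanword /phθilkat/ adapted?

Substitution: /p/ → /ʒ/, giving /ʒhθilkat/.
Under (C)V, the unsyllabifiable consonants are /ʒ/, /h/, /l/, /t/ (no codas are permitted; onsets are limited to one consonant).
Each unlicensed consonant becomes the onset of a new syllable: /ʒ/ → /ʒi/, /h/ → /hi/, /l/ → /la/, /t/ → /ta/.

ʒihiθilakata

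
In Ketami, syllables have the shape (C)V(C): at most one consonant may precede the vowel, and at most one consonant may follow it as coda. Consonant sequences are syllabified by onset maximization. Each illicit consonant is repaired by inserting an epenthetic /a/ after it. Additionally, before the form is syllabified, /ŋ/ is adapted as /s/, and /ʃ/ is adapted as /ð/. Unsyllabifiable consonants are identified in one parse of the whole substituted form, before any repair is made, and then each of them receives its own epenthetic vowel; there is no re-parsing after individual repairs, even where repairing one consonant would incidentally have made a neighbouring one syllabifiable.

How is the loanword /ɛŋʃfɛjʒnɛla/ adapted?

ɛsðafɛjʒanɛla

Substitution: /ŋ/ → /s/, /ʃ/ → /ð/, giving /ɛsðfɛjʒnɛla/.
Syllabifying with onset maximization leaves /ð/, /ʒ/ stranded (at most one coda consonant is licensed; onsets are limited to one consonant).
Each unlicensed consonant becomes the onset of a new syllable: /ð/ → /ða/, /ʒ/ → /ʒa/.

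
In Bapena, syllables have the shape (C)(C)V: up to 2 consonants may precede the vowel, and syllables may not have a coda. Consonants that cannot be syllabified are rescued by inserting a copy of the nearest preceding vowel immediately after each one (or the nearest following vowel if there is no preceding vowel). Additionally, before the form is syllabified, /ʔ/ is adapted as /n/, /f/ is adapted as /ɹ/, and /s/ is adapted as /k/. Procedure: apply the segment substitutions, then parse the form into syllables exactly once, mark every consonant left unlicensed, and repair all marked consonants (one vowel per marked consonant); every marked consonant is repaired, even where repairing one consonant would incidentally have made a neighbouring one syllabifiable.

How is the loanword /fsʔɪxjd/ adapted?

Substitution: /f/ → /ɹ/, /s/ → /k/, /ʔ/ → /n/, giving /ɹknɪxjd/.
Syllabifying with onset maximization leaves /ɹ/, /x/, /j/, /d/ stranded (no codas are permitted; onsets may contain at most 2 consonants).
Epenthesis after each stranded consonant: /ɹ/ → /ɹɪ/, /x/ → /xɪ/, /j/ → /jɪ/, /d/ → /dɪ/.

ɹɪknɪxɪjɪdɪ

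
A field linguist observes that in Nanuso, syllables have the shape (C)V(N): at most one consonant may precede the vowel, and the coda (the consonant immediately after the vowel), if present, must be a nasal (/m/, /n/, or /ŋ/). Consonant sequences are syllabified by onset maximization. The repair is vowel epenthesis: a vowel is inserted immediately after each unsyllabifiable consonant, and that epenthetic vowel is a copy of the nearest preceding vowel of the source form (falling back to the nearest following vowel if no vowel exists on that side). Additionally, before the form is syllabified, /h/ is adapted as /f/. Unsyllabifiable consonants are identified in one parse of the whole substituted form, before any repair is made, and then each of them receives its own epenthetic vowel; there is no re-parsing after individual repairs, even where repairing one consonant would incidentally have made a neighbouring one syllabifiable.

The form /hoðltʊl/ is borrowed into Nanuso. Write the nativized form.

Substitution: /h/ → /f/, giving /foðltʊl/.
Under (C)V(N), the unsyllabifiable consonants are /ð/, /l/, /l/ (only a nasal (/m/, /n/, or /ŋ/) is licensed in coda position; onsets are limited to one consonant).
Each unlicensed consonant becomes the onset of a new syllable: /ð/ → /ðo/, /l/ → /lo/, /l/ → /lʊ/.

foðolotʊlʊ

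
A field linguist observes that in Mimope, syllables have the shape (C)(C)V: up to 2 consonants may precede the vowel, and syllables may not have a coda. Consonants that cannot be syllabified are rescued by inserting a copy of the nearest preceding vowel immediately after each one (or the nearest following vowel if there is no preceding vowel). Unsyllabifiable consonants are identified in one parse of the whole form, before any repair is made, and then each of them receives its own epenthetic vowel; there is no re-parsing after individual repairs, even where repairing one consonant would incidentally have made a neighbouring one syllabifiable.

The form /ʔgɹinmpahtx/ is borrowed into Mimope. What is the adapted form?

Under (C)(C)V, the unsyllabifiable consonants are /ʔ/, /n/, /h/, /t/, /x/ (no codas are permitted; onsets may contain at most 2 consonants).
Epenthesis after each stranded consonant: /ʔ/ → /ʔi/, /n/ → /ni/, /h/ → /ha/, /t/ → /ta/, /x/ → /xa/.

ʔigɹinimpahataxa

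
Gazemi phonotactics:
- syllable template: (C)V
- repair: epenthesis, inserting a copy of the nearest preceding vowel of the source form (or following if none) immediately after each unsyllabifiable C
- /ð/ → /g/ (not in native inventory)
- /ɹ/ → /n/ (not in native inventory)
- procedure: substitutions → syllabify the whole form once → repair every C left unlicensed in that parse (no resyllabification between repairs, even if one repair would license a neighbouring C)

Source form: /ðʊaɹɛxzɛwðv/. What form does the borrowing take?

gʊanɛxɛzɛwɛgɛvɛ

Substitution: /ð/ → /g/, /ɹ/ → /n/, giving /gʊanɛxzɛwgv/.
Under (C)V, the unsyllabifiable consonants are /x/, /w/, /g/, /v/ (no codas are permitted; onsets are limited to one consonant).
Epenthesis after each stranded consonant: /x/ → /xɛ/, /w/ → /wɛ/, /g/ → /gɛ/, /v/ → /vɛ/.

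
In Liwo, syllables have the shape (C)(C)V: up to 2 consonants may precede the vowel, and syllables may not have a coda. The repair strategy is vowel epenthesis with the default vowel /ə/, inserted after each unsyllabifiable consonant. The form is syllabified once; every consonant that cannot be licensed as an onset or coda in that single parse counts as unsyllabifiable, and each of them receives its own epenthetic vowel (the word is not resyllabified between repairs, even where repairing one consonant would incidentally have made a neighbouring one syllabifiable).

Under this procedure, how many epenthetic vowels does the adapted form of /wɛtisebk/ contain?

2

The unsyllabifiable consonants are /b/, /k/; each receives one epenthetic vowel.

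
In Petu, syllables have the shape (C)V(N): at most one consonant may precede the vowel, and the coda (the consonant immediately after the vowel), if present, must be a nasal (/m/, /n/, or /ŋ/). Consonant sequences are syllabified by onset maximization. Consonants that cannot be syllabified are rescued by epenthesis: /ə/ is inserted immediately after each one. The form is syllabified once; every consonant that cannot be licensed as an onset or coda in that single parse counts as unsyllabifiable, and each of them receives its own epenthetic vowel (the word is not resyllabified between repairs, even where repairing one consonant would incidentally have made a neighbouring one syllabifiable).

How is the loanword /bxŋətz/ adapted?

bəxəŋətəzə

The consonants /b/, /x/, /t/, /z/ cannot be parsed into a legal (C)V(N) syllable (only a nasal (/m/, /n/, or /ŋ/) is licensed in coda position; onsets are limited to one consonant).
Each unlicensed consonant becomes the onset of a new syllable: /b/ → /bə/, /x/ → /xə/, /t/ → /tə/, /z/ → /zə/.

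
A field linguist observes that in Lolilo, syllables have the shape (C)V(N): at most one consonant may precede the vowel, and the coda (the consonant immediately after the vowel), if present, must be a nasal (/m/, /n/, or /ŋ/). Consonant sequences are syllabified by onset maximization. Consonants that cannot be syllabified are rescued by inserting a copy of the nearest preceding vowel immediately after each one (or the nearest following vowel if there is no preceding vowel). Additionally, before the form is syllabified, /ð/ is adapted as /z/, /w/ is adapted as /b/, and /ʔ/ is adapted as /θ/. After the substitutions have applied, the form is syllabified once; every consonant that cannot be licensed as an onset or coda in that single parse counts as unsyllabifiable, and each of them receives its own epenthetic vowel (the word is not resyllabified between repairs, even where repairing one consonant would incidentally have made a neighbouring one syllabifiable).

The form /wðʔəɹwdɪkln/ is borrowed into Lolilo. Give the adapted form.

Substitution: /w/ → /b/, /ð/ → /z/, /ʔ/ → /θ/, giving /bzθəɹbdɪkln/.
Syllabifying with onset maximization leaves /b/, /z/, /ɹ/, /b/, /k/, /l/, /n/ stranded (only a nasal (/m/, /n/, or /ŋ/) is licensed in coda position; onsets are limited to one consonant).
Epenthesis after each stranded consonant: /b/ → /bə/, /z/ → /zə/, /ɹ/ → /ɹə/, /b/ → /bə/, /k/ → /kɪ/, /l/ → /lɪ/, /n/ → /nɪ/.

bəzəθəɹəbədɪkɪlɪnɪ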